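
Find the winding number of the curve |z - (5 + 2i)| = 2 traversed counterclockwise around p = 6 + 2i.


Step 1: Center c = (5, 2), radius = 2
Step 2: |p - c|^2 = 1^2 + 0^2 = 1
Step 3: r^2 = 4
Step 4: |p-c| < r so winding number = 1

1


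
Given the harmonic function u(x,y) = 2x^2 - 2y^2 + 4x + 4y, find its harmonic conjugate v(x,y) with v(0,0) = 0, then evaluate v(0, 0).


Step 1: v_x = -u_y = 4y - 4
Step 2: v_y = u_x = 4x + 4
Step 3: v = 4xy - 4x + 4y + C
Step 4: v(0,0) = 0 => C = 0
Step 5: v(0, 0) = 0

0


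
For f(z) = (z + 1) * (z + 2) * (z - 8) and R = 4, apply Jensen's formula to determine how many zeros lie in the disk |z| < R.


Jensen's formula: (1/2pi)*integral log|f(Re^it)|dt = log|f(0)| + sum_{|a_k|<R} log(R/|a_k|)
Step 1: f(0) = 1 * 2 * (-8) = -16
Step 2: log|f(0)| = log|-1| + log|-2| + log|8| = 2.7726
Step 3: Zeros inside |z| < 4: -1, -2
Step 4: Jensen sum = log(4/1) + log(4/2) = 2.0794
Step 5: n(R) = number of terms in the Jensen sum = count of zeros inside |z| < 4 = 2

2


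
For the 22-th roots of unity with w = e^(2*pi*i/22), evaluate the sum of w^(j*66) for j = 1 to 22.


Step 1: The sum sum_{j=1}^{n} w^(k*j) equals n if n | k, else 0.
Step 2: Here n = 22, k = 66
Step 3: Does n divide k? 22 | 66 -> True
Step 4: Sum = 22

22


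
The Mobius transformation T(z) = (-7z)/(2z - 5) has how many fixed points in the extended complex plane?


Step 1: Fixed points satisfy T(z) = z
Step 2: 2z^2 + 2z = 0
Step 3: Discriminant = 2^2 - 4*2*0 = 4
Step 4: Number of fixed points = 2

2


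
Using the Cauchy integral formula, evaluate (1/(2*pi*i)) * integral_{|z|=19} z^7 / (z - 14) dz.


Step 1: f(z) = z^7, a = 14 is inside |z| = 19
Step 2: By Cauchy integral formula: (1/(2pi*i)) * integral = f(a)
Step 3: f(14) = 14^7 = 105413504

105413504


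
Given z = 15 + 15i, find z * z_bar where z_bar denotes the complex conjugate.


Step 1: conj(z) = 15 - 15i
Step 2: z * conj(z) = 15^2 + 15^2
Step 3: = 225 + 225 = 450

450


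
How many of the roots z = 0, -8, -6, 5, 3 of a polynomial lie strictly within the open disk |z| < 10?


Step 1: Check each root:
  z = 0: |0| = 0 < 10
  z = -8: |-8| = 8 < 10
  z = -6: |-6| = 6 < 10
  z = 5: |5| = 5 < 10
  z = 3: |3| = 3 < 10
Step 2: Count = 5

5


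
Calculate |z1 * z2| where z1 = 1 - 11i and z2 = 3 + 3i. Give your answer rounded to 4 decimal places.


Step 1: |z1| = sqrt(1^2 + (-11)^2) = sqrt(122)
Step 2: |z2| = sqrt(3^2 + 3^2) = sqrt(18)
Step 3: |z1*z2| = |z1|*|z2| = sqrt(122) * sqrt(18) = sqrt(122 * 18) = sqrt(2196)
Step 4: = 46.8615

46.8615


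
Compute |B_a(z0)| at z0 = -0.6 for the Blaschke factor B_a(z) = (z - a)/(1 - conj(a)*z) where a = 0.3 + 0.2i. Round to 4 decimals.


Step 1: Numerator z0 - a = -0.6 - (0.3 + 0.2i) = -0.9 - 0.2i
Step 2: Denominator 1 - conj(a)*z0 = 1 - (0.3 - 0.2i)*(-0.6) = 1.18 - 0.12i
Step 3: |z0 - a|^2 = (-0.9)^2 + (-0.2)^2 = 0.85; |1 - conj(a)*z0|^2 = 1.18^2 + (-0.12)^2 = 1.4068
Step 4: |B_a(-0.6)| = sqrt(0.85 / 1.4068) = sqrt(0.604208)
Step 5: = 0.7773

0.7773


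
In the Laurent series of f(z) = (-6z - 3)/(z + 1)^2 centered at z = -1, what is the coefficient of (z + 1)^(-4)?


Step 1: Write the numerator in powers of (z + 1): -6z - 3 = -6(z + 1) + (-6*(-1) - 3) = -6(z + 1) + 3
Step 2: Divide by (z + 1)^2: f(z) = 3(z + 1)^(-2) - 6(z + 1)^(-1)
Step 3: This finite sum is the Laurent series of f about z = -1.
Step 4: Only the powers -2 and -1 appear, so the coefficient of (z + 1)^(-4) = 0

0


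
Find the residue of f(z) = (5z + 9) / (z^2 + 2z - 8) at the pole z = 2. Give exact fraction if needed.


Step 1: Q(z) = z^2 + 2z - 8 = (z - 2)(z + 4)
Step 2: Q'(z) = 2z + 2
Step 3: Q'(2) = 6, P(2) = 19
Step 4: Res = P(2)/Q'(2) = 19/6 = 19/6

19/6


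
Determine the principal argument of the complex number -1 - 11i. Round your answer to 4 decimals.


Step 1: z = -1 - 11i
Step 2: arg(z) = atan2(-11, -1)
Step 3: arg(z) = -1.6615

-1.6615


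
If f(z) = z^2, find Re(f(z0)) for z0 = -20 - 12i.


Step 1: z0 = -20 - 12i
Step 2: z0^2 = (-20)^2 - (-12)^2 + 480i
Step 3: real part = 400 - 144 = 256

256


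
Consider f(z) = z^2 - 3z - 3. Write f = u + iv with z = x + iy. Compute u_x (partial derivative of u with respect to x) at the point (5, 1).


Step 1: f(z) = (x+iy)^2 - 3(x+iy) - 3
Step 2: u = (x^2 - y^2) - 3x - 3
Step 3: u_x = 2x - 3
Step 4: At (5, 1): u_x = 10 - 3 = 7

7


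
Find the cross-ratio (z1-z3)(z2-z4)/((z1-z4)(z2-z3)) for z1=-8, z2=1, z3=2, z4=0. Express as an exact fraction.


Step 1: (z1-z3)(z2-z4) = (-10) * 1 = -10
Step 2: (z1-z4)(z2-z3) = (-8) * (-1) = 8
Step 3: Cross-ratio = -10/8 = -5/4

-5/4


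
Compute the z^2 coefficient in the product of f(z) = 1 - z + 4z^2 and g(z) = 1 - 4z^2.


Step 1: z^2 term in f*g comes from: (1)*(-4z^2) + (-z)*(0) + (4z^2)*(1)
Step 2: = -4 + 0 + 4
Step 3: = 0

0


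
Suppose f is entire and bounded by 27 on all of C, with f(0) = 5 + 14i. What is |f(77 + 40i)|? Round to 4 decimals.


Step 1: By Liouville's theorem, a bounded entire function is constant.
Step 2: f(z) = f(0) = 5 + 14i for all z.
Step 3: |f(w)| = |5 + 14i| = sqrt(25 + 196)
Step 4: = 14.8661

14.8661


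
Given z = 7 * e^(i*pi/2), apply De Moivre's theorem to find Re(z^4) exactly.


Step 1: By De Moivre's theorem, z^4 = 7^4 * e^(i*4*pi/2) = 2401 * (cos(2*pi) + i*sin(2*pi))
Step 2: |z|^4 = 7^4 = 2401
Step 3: Reduce the angle mod 2*pi: 2*pi - 2*pi = 0
Step 4: cos(0) = 1
Step 5: Re(z^4) = 2401 * 1 = 2401

2401


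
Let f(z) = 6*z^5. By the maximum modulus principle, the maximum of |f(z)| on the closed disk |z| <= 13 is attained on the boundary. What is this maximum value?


Step 1: On |z| = 13, |f(z)| = 6 * |z|^5 = 6 * 13^5
Step 2: By maximum modulus principle, maximum is on boundary.
Step 3: Maximum = 6 * 371293 = 2227758

2227758


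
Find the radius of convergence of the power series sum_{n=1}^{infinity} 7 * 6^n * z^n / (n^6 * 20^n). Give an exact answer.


Step 1: General term a_n = 7 * 6^n / (n^6 * 20^n)
Step 2: By the root test, |a_n|^(1/n) = 7^(1/n) * 6 / (n^(6/n) * 20) -> 6/20 as n -> infinity (since 7^(1/n) -> 1 and n^(6/n) -> 1)
Step 3: R = 1/lim|a_n|^(1/n) = 20/6 = 10/3

10/3


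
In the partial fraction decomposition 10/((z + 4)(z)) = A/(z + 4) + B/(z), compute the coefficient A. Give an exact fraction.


Step 1: Multiply both sides by (z + 4) and set z = -4
Step 2: A = 10 / (-4 - 0)
Step 3: A = 10 / (-4)
Step 4: A = -5/2

-5/2


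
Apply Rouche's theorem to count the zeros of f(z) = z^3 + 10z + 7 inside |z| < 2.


Step 1: On |z| = 2 the three terms have sizes |z^3| = 2^3 = 8, |10z| = 10*2 = 20, |7| = 7
Step 2: The dominant term is g(z) = 10z; let h(z) = z^3 + 7 so f = g + h
Step 3: On |z| = 2: |g| = 20 and |h| <= 8 + 7 = 15
Step 4: Since 20 > 15, |h| < |g| on |z| = 2, so by Rouche f has the same number of zeros as g inside |z| < 2
Step 5: g(z) = 10z has 1 zero (at the origin, multiplicity 1) inside |z| < 2. Answer = 1

1


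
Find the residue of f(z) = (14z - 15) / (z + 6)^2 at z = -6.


Step 1: Pole of order 2 at z = -6
Step 2: Res = lim d/dz [(z + 6)^2 * f(z)] as z -> -6
Step 3: (z + 6)^2 * f(z) = 14z - 15
Step 4: d/dz[14z - 15] = 14

14


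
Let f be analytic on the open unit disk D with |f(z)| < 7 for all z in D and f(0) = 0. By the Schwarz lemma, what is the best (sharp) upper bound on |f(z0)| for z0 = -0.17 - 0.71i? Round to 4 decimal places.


Step 1: g = f/7 maps D -> D with g(0) = 0, so by the Schwarz lemma |g(z)| <= |z|, i.e. |f(z)| <= 7|z|; this is sharp (f(z) = 7z).
Step 2: |z0|^2 = (-0.17)^2 + (-0.71)^2 = 0.533
Step 3: |z0| = sqrt(0.533) = 0.730068
Step 4: Best bound = 7 * |z0| = 7 * 0.730068 = 5.1105

5.1105


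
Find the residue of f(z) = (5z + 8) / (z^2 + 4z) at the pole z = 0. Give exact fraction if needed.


Step 1: Q(z) = z^2 + 4z = (z)(z + 4)
Step 2: Q'(z) = 2z + 4
Step 3: Q'(0) = 4, P(0) = 8
Step 4: Res = P(0)/Q'(0) = 8/4 = 2

2


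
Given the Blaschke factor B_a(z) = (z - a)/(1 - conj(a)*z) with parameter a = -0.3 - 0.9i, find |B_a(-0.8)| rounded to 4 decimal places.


Step 1: Numerator z0 - a = -0.8 - (-0.3 - 0.9i) = -0.5 + 0.9i
Step 2: Denominator 1 - conj(a)*z0 = 1 - (-0.3 + 0.9i)*(-0.8) = 0.76 + 0.72i
Step 3: |z0 - a|^2 = (-0.5)^2 + 0.9^2 = 1.06; |1 - conj(a)*z0|^2 = 0.76^2 + 0.72^2 = 1.096
Step 4: |B_a(-0.8)| = sqrt(1.06 / 1.096) = sqrt(0.967153)
Step 5: = 0.9834

0.9834


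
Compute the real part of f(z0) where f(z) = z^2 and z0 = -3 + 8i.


Step 1: z0 = -3 + 8i
Step 2: z0^2 = (-3)^2 - 8^2 - 48i
Step 3: real part = 9 - 64 = -55

-55


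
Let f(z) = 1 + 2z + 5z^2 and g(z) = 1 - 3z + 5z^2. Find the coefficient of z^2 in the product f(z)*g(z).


Step 1: z^2 term in f*g comes from: (1)*(5z^2) + (2z)*(-3z) + (5z^2)*(1)
Step 2: = 5 - 6 + 5
Step 3: = 4

4


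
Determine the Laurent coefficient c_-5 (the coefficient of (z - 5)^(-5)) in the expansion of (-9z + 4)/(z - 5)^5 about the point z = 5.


Step 1: Write the numerator in powers of (z - 5): -9z + 4 = -9(z - 5) + (-9*5 + 4) = -9(z - 5) - 41
Step 2: Divide by (z - 5)^5: f(z) = -41(z - 5)^(-5) - 9(z - 5)^(-4)
Step 3: This finite sum is the Laurent series of f about z = 5.
Step 4: Coefficient of (z - 5)^(-5) = -9*5 + 4 = -41

-41


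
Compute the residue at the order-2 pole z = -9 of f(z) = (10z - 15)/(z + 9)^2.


Step 1: Pole of order 2 at z = -9
Step 2: Res = lim d/dz [(z + 9)^2 * f(z)] as z -> -9
Step 3: (z + 9)^2 * f(z) = 10z - 15
Step 4: d/dz[10z - 15] = 10

10


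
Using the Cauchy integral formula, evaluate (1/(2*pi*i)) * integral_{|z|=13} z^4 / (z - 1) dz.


Step 1: f(z) = z^4, a = 1 is inside |z| = 13
Step 2: By Cauchy integral formula: (1/(2pi*i)) * integral = f(a)
Step 3: f(1) = 1^4 = 1

1


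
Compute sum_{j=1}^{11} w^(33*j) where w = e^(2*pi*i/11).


Step 1: The sum sum_{j=1}^{n} w^(k*j) equals n if n | k, else 0.
Step 2: Here n = 11, k = 33
Step 3: Does n divide k? 11 | 33 -> True
Step 4: Sum = 11

11


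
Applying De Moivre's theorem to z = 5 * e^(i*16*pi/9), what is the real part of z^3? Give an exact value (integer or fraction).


Step 1: By De Moivre's theorem, z^3 = 5^3 * e^(i*3*16*pi/9) = 125 * (cos(16*pi/3) + i*sin(16*pi/3))
Step 2: |z|^3 = 5^3 = 125
Step 3: Reduce the angle mod 2*pi: 16*pi/3 - 4*pi = 4*pi/3
Step 4: cos(4*pi/3) = -1/2
Step 5: Re(z^3) = 125 * (-1/2) = -125/2

-125/2


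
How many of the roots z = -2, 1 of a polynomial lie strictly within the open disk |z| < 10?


Step 1: Check each root:
  z = -2: |-2| = 2 < 10
  z = 1: |1| = 1 < 10
Step 2: Count = 2

2


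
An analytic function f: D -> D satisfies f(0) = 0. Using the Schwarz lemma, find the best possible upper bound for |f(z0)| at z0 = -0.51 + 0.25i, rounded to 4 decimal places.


Step 1: Schwarz lemma: if f: D -> D is analytic with f(0) = 0, then |f(z)| <= |z| for all z in D, and this is sharp (f(z) = z).
Step 2: |z0|^2 = (-0.51)^2 + 0.25^2 = 0.3226
Step 3: |z0| = sqrt(0.3226) = 0.567979
Step 4: Best bound = |z0| = 0.568

0.568


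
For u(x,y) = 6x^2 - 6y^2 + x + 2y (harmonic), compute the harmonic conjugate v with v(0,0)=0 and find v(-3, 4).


Step 1: v_x = -u_y = 12y - 2
Step 2: v_y = u_x = 12x + 1
Step 3: v = 12xy - 2x + y + C
Step 4: v(0,0) = 0 => C = 0
Step 5: v(-3, 4) = -134

-134


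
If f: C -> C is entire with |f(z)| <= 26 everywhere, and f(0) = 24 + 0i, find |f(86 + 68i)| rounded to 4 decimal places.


Step 1: By Liouville's theorem, a bounded entire function is constant.
Step 2: f(z) = f(0) = 24 + 0i for all z.
Step 3: |f(w)| = |24 + 0i| = sqrt(576 + 0)
Step 4: = 24.0

24.0


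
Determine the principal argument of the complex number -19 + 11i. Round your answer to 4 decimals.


Step 1: z = -19 + 11i
Step 2: arg(z) = atan2(11, -19)
Step 3: arg(z) = 2.6168

2.6168


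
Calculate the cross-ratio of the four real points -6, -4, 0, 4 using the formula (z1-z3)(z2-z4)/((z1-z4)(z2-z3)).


Step 1: (z1-z3)(z2-z4) = (-6) * (-8) = 48
Step 2: (z1-z4)(z2-z3) = (-10) * (-4) = 40
Step 3: Cross-ratio = 48/40 = 6/5

6/5


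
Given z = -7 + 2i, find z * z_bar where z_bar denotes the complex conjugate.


Step 1: conj(z) = -7 - 2i
Step 2: z * conj(z) = (-7)^2 + 2^2
Step 3: = 49 + 4 = 53

53


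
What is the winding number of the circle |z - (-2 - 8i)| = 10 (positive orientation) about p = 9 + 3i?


Step 1: Center c = (-2, -8), radius = 10
Step 2: |p - c|^2 = 11^2 + 11^2 = 242
Step 3: r^2 = 100
Step 4: |p-c| > r so winding number = 0

0


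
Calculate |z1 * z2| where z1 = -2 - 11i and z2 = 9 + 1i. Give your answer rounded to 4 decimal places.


Step 1: |z1| = sqrt((-2)^2 + (-11)^2) = sqrt(125)
Step 2: |z2| = sqrt(9^2 + 1^2) = sqrt(82)
Step 3: |z1*z2| = |z1|*|z2| = sqrt(125) * sqrt(82) = sqrt(125 * 82) = sqrt(10250)
Step 4: = 101.2423

101.2423


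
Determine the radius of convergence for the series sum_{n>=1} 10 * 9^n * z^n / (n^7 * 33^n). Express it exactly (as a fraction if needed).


Step 1: General term a_n = 10 * 9^n / (n^7 * 33^n)
Step 2: By the root test, |a_n|^(1/n) = 10^(1/n) * 9 / (n^(7/n) * 33) -> 9/33 as n -> infinity (since 10^(1/n) -> 1 and n^(7/n) -> 1)
Step 3: R = 1/lim|a_n|^(1/n) = 33/9 = 11/3

11/3


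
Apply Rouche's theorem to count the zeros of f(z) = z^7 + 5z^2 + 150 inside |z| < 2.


Step 1: On |z| = 2 the three terms have sizes |z^7| = 2^7 = 128, |5z^2| = 5*2^2 = 20, |150| = 150
Step 2: The dominant term is g(z) = 150; let h(z) = z^7 + 5z^2 so f = g + h
Step 3: On |z| = 2: |g| = 150 and |h| <= 128 + 20 = 148
Step 4: Since 150 > 148, |h| < |g| on |z| = 2, so by Rouche f has the same number of zeros as g inside |z| < 2
Step 5: g(z) = 150 is a nonzero constant with no zeros inside |z| < 2. Answer = 0

0


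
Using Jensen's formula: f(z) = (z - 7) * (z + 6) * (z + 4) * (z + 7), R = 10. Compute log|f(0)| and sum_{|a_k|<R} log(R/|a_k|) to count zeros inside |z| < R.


Jensen's formula: (1/2pi)*integral log|f(Re^it)|dt = log|f(0)| + sum_{|a_k|<R} log(R/|a_k|)
Step 1: f(0) = (-7) * 6 * 4 * 7 = -1176
Step 2: log|f(0)| = log|7| + log|-6| + log|-4| + log|-7| = 7.0699
Step 3: Zeros inside |z| < 10: 7, -6, -4, -7
Step 4: Jensen sum = log(10/7) + log(10/6) + log(10/4) + log(10/7) = 2.1405
Step 5: n(R) = number of terms in the Jensen sum = count of zeros inside |z| < 10 = 4

4


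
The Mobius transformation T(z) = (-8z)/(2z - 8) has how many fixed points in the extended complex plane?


Step 1: Fixed points satisfy T(z) = z
Step 2: 2z^2 = 0
Step 3: Discriminant = 0^2 - 4*2*0 = 0
Step 4: Number of fixed points = 1

1


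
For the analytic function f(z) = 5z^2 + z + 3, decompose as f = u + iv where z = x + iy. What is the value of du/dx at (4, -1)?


Step 1: f(z) = 5(x+iy)^2 + (x+iy) + 3
Step 2: u = 5(x^2 - y^2) + x + 3
Step 3: u_x = 10x + 1
Step 4: At (4, -1): u_x = 40 + 1 = 41

41


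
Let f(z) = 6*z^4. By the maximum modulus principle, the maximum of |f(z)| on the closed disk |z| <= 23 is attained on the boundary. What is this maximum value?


Step 1: On |z| = 23, |f(z)| = 6 * |z|^4 = 6 * 23^4
Step 2: By maximum modulus principle, maximum is on boundary.
Step 3: Maximum = 6 * 279841 = 1679046

1679046


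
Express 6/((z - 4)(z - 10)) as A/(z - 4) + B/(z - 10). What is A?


Step 1: Multiply both sides by (z - 4) and set z = 4
Step 2: A = 6 / (4 - 10)
Step 3: A = 6 / (-6)
Step 4: A = -1

-1


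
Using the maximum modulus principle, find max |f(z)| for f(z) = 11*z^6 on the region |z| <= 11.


Step 1: On |z| = 11, |f(z)| = 11 * |z|^6 = 11 * 11^6
Step 2: By maximum modulus principle, maximum is on boundary.
Step 3: Maximum = 11 * 1771561 = 19487171

19487171


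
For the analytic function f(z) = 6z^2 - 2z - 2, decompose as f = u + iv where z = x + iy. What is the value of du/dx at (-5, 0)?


Step 1: f(z) = 6(x+iy)^2 - 2(x+iy) - 2
Step 2: u = 6(x^2 - y^2) - 2x - 2
Step 3: u_x = 12x - 2
Step 4: At (-5, 0): u_x = -60 - 2 = -62

-62


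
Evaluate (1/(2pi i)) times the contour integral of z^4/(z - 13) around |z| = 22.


Step 1: f(z) = z^4, a = 13 is inside |z| = 22
Step 2: By Cauchy integral formula: (1/(2pi*i)) * integral = f(a)
Step 3: f(13) = 13^4 = 28561

28561


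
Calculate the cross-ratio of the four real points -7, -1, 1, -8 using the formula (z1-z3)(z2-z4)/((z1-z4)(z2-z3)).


Step 1: (z1-z3)(z2-z4) = (-8) * 7 = -56
Step 2: (z1-z4)(z2-z3) = 1 * (-2) = -2
Step 3: Cross-ratio = 56/2 = 28

28


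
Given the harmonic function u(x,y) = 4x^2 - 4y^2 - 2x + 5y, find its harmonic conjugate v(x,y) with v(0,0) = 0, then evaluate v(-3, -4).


Step 1: v_x = -u_y = 8y - 5
Step 2: v_y = u_x = 8x - 2
Step 3: v = 8xy - 5x - 2y + C
Step 4: v(0,0) = 0 => C = 0
Step 5: v(-3, -4) = 119

119


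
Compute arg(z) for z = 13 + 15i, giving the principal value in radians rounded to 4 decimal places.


Step 1: z = 13 + 15i
Step 2: arg(z) = atan2(15, 13)
Step 3: arg(z) = 0.8567

0.8567


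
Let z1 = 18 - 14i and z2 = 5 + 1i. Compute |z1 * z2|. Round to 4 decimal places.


Step 1: |z1| = sqrt(18^2 + (-14)^2) = sqrt(520)
Step 2: |z2| = sqrt(5^2 + 1^2) = sqrt(26)
Step 3: |z1*z2| = |z1|*|z2| = sqrt(520) * sqrt(26) = sqrt(520 * 26) = sqrt(13520)
Step 4: = 116.2755

116.2755


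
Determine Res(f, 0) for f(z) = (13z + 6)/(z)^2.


Step 1: Pole of order 2 at z = 0
Step 2: Res = lim d/dz [(z)^2 * f(z)] as z -> 0
Step 3: (z)^2 * f(z) = 13z + 6
Step 4: d/dz[13z + 6] = 13

13


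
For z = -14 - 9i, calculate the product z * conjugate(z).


Step 1: conj(z) = -14 + 9i
Step 2: z * conj(z) = (-14)^2 + (-9)^2
Step 3: = 196 + 81 = 277

277


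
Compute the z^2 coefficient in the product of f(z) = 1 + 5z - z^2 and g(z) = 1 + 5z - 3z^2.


Step 1: z^2 term in f*g comes from: (1)*(-3z^2) + (5z)*(5z) + (-z^2)*(1)
Step 2: = -3 + 25 - 1
Step 3: = 21

21


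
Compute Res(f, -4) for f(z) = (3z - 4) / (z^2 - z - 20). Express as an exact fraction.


Step 1: Q(z) = z^2 - z - 20 = (z + 4)(z - 5)
Step 2: Q'(z) = 2z - 1
Step 3: Q'(-4) = -9, P(-4) = -16
Step 4: Res = P(-4)/Q'(-4) = -16/(-9) = 16/9

16/9


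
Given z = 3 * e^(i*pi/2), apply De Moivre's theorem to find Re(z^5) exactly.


Step 1: By De Moivre's theorem, z^5 = 3^5 * e^(i*5*pi/2) = 243 * (cos(5*pi/2) + i*sin(5*pi/2))
Step 2: |z|^5 = 3^5 = 243
Step 3: Reduce the angle mod 2*pi: 5*pi/2 - 2*pi = pi/2
Step 4: cos(pi/2) = 0
Step 5: Re(z^5) = 243 * 0 = 0

0


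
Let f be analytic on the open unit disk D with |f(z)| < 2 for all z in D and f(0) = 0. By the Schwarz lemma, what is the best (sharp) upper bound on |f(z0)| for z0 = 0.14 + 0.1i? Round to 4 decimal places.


Step 1: g = f/2 maps D -> D with g(0) = 0, so by the Schwarz lemma |g(z)| <= |z|, i.e. |f(z)| <= 2|z|; this is sharp (f(z) = 2z).
Step 2: |z0|^2 = 0.14^2 + 0.1^2 = 0.0296
Step 3: |z0| = sqrt(0.0296) = 0.172047
Step 4: Best bound = 2 * |z0| = 2 * 0.172047 = 0.3441

0.3441


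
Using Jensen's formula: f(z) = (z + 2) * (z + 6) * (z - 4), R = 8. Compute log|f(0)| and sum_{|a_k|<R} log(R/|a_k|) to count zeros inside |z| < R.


Jensen's formula: (1/2pi)*integral log|f(Re^it)|dt = log|f(0)| + sum_{|a_k|<R} log(R/|a_k|)
Step 1: f(0) = 2 * 6 * (-4) = -48
Step 2: log|f(0)| = log|-2| + log|-6| + log|4| = 3.8712
Step 3: Zeros inside |z| < 8: -2, -6, 4
Step 4: Jensen sum = log(8/2) + log(8/6) + log(8/4) = 2.3671
Step 5: n(R) = number of terms in the Jensen sum = count of zeros inside |z| < 8 = 3

3


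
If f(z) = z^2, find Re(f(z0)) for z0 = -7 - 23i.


Step 1: z0 = -7 - 23i
Step 2: z0^2 = (-7)^2 - (-23)^2 + 322i
Step 3: real part = 49 - 529 = -480

-480


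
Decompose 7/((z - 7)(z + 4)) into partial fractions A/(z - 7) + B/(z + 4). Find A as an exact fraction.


Step 1: Multiply both sides by (z - 7) and set z = 7
Step 2: A = 7 / (7 + 4)
Step 3: A = 7 / 11
Step 4: A = 7/11

7/11


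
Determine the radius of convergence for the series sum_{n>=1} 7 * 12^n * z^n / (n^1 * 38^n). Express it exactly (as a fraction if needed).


Step 1: General term a_n = 7 * 12^n / (n^1 * 38^n)
Step 2: By the root test, |a_n|^(1/n) = 7^(1/n) * 12 / (n^(1/n) * 38) -> 12/38 as n -> infinity (since 7^(1/n) -> 1 and n^(1/n) -> 1)
Step 3: R = 1/lim|a_n|^(1/n) = 38/12 = 19/6

19/6


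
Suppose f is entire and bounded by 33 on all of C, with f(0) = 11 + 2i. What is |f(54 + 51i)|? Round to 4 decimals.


Step 1: By Liouville's theorem, a bounded entire function is constant.
Step 2: f(z) = f(0) = 11 + 2i for all z.
Step 3: |f(w)| = |11 + 2i| = sqrt(121 + 4)
Step 4: = 11.1803

11.1803


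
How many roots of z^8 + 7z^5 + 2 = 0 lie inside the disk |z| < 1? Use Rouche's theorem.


Step 1: On |z| = 1 the three terms have sizes |z^8| = 1^8 = 1, |7z^5| = 7*1^5 = 7, |2| = 2
Step 2: The dominant term is g(z) = 7z^5; let h(z) = z^8 + 2 so f = g + h
Step 3: On |z| = 1: |g| = 7 and |h| <= 1 + 2 = 3
Step 4: Since 7 > 3, |h| < |g| on |z| = 1, so by Rouche f has the same number of zeros as g inside |z| < 1
Step 5: g(z) = 7z^5 has 5 zeros (at the origin, multiplicity 5) inside |z| < 1. Answer = 5

5


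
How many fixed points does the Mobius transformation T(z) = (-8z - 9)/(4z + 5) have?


Step 1: Fixed points satisfy T(z) = z
Step 2: 4z^2 + 13z + 9 = 0
Step 3: Discriminant = 13^2 - 4*4*9 = 25
Step 4: Number of fixed points = 2

2


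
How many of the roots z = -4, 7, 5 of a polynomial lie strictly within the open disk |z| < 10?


Step 1: Check each root:
  z = -4: |-4| = 4 < 10
  z = 7: |7| = 7 < 10
  z = 5: |5| = 5 < 10
Step 2: Count = 3

3


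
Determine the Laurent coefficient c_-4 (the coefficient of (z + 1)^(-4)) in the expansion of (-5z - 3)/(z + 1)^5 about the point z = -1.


Step 1: Write the numerator in powers of (z + 1): -5z - 3 = -5(z + 1) + (-5*(-1) - 3) = -5(z + 1) + 2
Step 2: Divide by (z + 1)^5: f(z) = 2(z + 1)^(-5) - 5(z + 1)^(-4)
Step 3: This finite sum is the Laurent series of f about z = -1.
Step 4: Coefficient of (z + 1)^(-4) = coefficient of (z + 1) in the re-centred numerator = -5

-5


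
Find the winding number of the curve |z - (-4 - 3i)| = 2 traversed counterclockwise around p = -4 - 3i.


Step 1: Center c = (-4, -3), radius = 2
Step 2: |p - c|^2 = 0^2 + 0^2 = 0
Step 3: r^2 = 4
Step 4: |p-c| < r so winding number = 1

1


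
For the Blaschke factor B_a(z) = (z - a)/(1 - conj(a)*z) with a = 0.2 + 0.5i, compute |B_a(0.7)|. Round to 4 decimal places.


Step 1: Numerator z0 - a = 0.7 - (0.2 + 0.5i) = 0.5 - 0.5i
Step 2: Denominator 1 - conj(a)*z0 = 1 - (0.2 - 0.5i)*0.7 = 0.86 + 0.35i
Step 3: |z0 - a|^2 = 0.5^2 + (-0.5)^2 = 0.5; |1 - conj(a)*z0|^2 = 0.86^2 + 0.35^2 = 0.8621
Step 4: |B_a(0.7)| = sqrt(0.5 / 0.8621) = sqrt(0.579979)
Step 5: = 0.7616

0.7616


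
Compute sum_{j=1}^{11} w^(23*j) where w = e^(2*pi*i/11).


Step 1: The sum sum_{j=1}^{n} w^(k*j) equals n if n | k, else 0.
Step 2: Here n = 11, k = 23
Step 3: Does n divide k? 11 | 23 -> False
Step 4: Sum = 0

0


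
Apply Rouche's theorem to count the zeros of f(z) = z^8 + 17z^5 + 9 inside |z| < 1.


Step 1: On |z| = 1 the three terms have sizes |z^8| = 1^8 = 1, |17z^5| = 17*1^5 = 17, |9| = 9
Step 2: The dominant term is g(z) = 17z^5; let h(z) = z^8 + 9 so f = g + h
Step 3: On |z| = 1: |g| = 17 and |h| <= 1 + 9 = 10
Step 4: Since 17 > 10, |h| < |g| on |z| = 1, so by Rouche f has the same number of zeros as g inside |z| < 1
Step 5: g(z) = 17z^5 has 5 zeros (at the origin, multiplicity 5) inside |z| < 1. Answer = 5

5


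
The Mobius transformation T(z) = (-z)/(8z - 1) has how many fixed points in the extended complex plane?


Step 1: Fixed points satisfy T(z) = z
Step 2: 8z^2 = 0
Step 3: Discriminant = 0^2 - 4*8*0 = 0
Step 4: Number of fixed points = 1

1


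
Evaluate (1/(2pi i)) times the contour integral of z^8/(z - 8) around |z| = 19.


Step 1: f(z) = z^8, a = 8 is inside |z| = 19
Step 2: By Cauchy integral formula: (1/(2pi*i)) * integral = f(a)
Step 3: f(8) = 8^8 = 16777216

16777216


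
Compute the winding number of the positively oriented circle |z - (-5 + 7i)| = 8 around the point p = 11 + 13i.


Step 1: Center c = (-5, 7), radius = 8
Step 2: |p - c|^2 = 16^2 + 6^2 = 292
Step 3: r^2 = 64
Step 4: |p-c| > r so winding number = 0

0


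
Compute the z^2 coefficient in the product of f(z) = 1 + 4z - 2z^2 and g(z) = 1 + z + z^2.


Step 1: z^2 term in f*g comes from: (1)*(z^2) + (4z)*(z) + (-2z^2)*(1)
Step 2: = 1 + 4 - 2
Step 3: = 3

3


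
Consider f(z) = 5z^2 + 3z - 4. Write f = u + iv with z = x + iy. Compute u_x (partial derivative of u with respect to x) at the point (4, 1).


Step 1: f(z) = 5(x+iy)^2 + 3(x+iy) - 4
Step 2: u = 5(x^2 - y^2) + 3x - 4
Step 3: u_x = 10x + 3
Step 4: At (4, 1): u_x = 40 + 3 = 43

43


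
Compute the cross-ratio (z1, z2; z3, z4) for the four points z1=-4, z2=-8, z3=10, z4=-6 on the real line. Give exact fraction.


Step 1: (z1-z3)(z2-z4) = (-14) * (-2) = 28
Step 2: (z1-z4)(z2-z3) = 2 * (-18) = -36
Step 3: Cross-ratio = -28/36 = -7/9

-7/9


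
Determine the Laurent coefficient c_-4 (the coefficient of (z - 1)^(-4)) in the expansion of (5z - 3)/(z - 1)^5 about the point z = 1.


Step 1: Write the numerator in powers of (z - 1): 5z - 3 = 5(z - 1) + (5*1 - 3) = 5(z - 1) + 2
Step 2: Divide by (z - 1)^5: f(z) = 2(z - 1)^(-5) + 5(z - 1)^(-4)
Step 3: This finite sum is the Laurent series of f about z = 1.
Step 4: Coefficient of (z - 1)^(-4) = coefficient of (z - 1) in the re-centred numerator = 5

5


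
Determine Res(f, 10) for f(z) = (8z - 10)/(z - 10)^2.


Step 1: Pole of order 2 at z = 10
Step 2: Res = lim d/dz [(z - 10)^2 * f(z)] as z -> 10
Step 3: (z - 10)^2 * f(z) = 8z - 10
Step 4: d/dz[8z - 10] = 8

8


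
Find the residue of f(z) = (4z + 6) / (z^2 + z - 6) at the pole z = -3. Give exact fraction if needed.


Step 1: Q(z) = z^2 + z - 6 = (z + 3)(z - 2)
Step 2: Q'(z) = 2z + 1
Step 3: Q'(-3) = -5, P(-3) = -6
Step 4: Res = P(-3)/Q'(-3) = -6/(-5) = 6/5

6/5


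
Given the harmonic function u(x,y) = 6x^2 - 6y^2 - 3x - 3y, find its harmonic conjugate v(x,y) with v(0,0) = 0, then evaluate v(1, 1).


Step 1: v_x = -u_y = 12y + 3
Step 2: v_y = u_x = 12x - 3
Step 3: v = 12xy + 3x - 3y + C
Step 4: v(0,0) = 0 => C = 0
Step 5: v(1, 1) = 12

12


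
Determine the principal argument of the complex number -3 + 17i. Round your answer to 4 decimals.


Step 1: z = -3 + 17i
Step 2: arg(z) = atan2(17, -3)
Step 3: arg(z) = 1.7455

1.7455


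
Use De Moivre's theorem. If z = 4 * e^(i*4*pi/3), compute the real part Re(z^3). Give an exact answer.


Step 1: By De Moivre's theorem, z^3 = 4^3 * e^(i*3*4*pi/3) = 64 * (cos(4*pi) + i*sin(4*pi))
Step 2: |z|^3 = 4^3 = 64
Step 3: Reduce the angle mod 2*pi: 4*pi - 4*pi = 0
Step 4: cos(0) = 1
Step 5: Re(z^3) = 64 * 1 = 64

64


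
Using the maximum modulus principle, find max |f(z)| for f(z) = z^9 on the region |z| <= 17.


Step 1: On |z| = 17, |f(z)| = |z|^9 = 17^9
Step 2: By maximum modulus principle, maximum is on boundary.
Step 3: Maximum = 118587876497 = 118587876497

118587876497


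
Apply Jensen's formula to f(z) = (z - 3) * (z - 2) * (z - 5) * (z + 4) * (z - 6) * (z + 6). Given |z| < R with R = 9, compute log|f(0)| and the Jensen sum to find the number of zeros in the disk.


Jensen's formula: (1/2pi)*integral log|f(Re^it)|dt = log|f(0)| + sum_{|a_k|<R} log(R/|a_k|)
Step 1: f(0) = (-3) * (-2) * (-5) * 4 * (-6) * 6 = 4320
Step 2: log|f(0)| = log|3| + log|2| + log|5| + log|-4| + log|6| + log|-6| = 8.371
Step 3: Zeros inside |z| < 9: 3, 2, 5, -4, 6, -6
Step 4: Jensen sum = log(9/3) + log(9/2) + log(9/5) + log(9/4) + log(9/6) + log(9/6) = 4.8123
Step 5: n(R) = number of terms in the Jensen sum = count of zeros inside |z| < 9 = 6

6


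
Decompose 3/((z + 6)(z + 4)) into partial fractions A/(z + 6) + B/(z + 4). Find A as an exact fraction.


Step 1: Multiply both sides by (z + 6) and set z = -6
Step 2: A = 3 / (-6 + 4)
Step 3: A = 3 / (-2)
Step 4: A = -3/2

-3/2


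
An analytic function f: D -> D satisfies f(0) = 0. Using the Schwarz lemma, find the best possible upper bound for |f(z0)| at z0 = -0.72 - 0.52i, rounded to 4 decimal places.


Step 1: Schwarz lemma: if f: D -> D is analytic with f(0) = 0, then |f(z)| <= |z| for all z in D, and this is sharp (f(z) = z).
Step 2: |z0|^2 = (-0.72)^2 + (-0.52)^2 = 0.7888
Step 3: |z0| = sqrt(0.7888) = 0.888144
Step 4: Best bound = |z0| = 0.8881

0.8881


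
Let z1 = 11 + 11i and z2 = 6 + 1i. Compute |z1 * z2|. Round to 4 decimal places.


Step 1: |z1| = sqrt(11^2 + 11^2) = sqrt(242)
Step 2: |z2| = sqrt(6^2 + 1^2) = sqrt(37)
Step 3: |z1*z2| = |z1|*|z2| = sqrt(242) * sqrt(37) = sqrt(242 * 37) = sqrt(8954)
Step 4: = 94.6256

94.6256


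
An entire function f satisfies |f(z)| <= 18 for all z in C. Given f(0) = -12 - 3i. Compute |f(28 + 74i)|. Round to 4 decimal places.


Step 1: By Liouville's theorem, a bounded entire function is constant.
Step 2: f(z) = f(0) = -12 - 3i for all z.
Step 3: |f(w)| = |-12 - 3i| = sqrt(144 + 9)
Step 4: = 12.3693

12.3693


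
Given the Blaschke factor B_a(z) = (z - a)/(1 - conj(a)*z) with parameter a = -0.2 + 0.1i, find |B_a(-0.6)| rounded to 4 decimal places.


Step 1: Numerator z0 - a = -0.6 - (-0.2 + 0.1i) = -0.4 - 0.1i
Step 2: Denominator 1 - conj(a)*z0 = 1 - (-0.2 - 0.1i)*(-0.6) = 0.88 - 0.06i
Step 3: |z0 - a|^2 = (-0.4)^2 + (-0.1)^2 = 0.17; |1 - conj(a)*z0|^2 = 0.88^2 + (-0.06)^2 = 0.778
Step 4: |B_a(-0.6)| = sqrt(0.17 / 0.778) = sqrt(0.218509)
Step 5: = 0.4674

0.4674


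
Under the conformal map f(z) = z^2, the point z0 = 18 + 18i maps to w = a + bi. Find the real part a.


Step 1: z0 = 18 + 18i
Step 2: z0^2 = 18^2 - 18^2 + 648i
Step 3: real part = 324 - 324 = 0

0


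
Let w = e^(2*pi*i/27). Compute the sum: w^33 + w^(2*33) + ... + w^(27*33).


Step 1: The sum sum_{j=1}^{n} w^(k*j) equals n if n | k, else 0.
Step 2: Here n = 27, k = 33
Step 3: Does n divide k? 27 | 33 -> False
Step 4: Sum = 0

0


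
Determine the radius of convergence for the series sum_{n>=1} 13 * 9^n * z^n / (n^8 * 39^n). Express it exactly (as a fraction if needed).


Step 1: General term a_n = 13 * 9^n / (n^8 * 39^n)
Step 2: By the root test, |a_n|^(1/n) = 13^(1/n) * 9 / (n^(8/n) * 39) -> 9/39 as n -> infinity (since 13^(1/n) -> 1 and n^(8/n) -> 1)
Step 3: R = 1/lim|a_n|^(1/n) = 39/9 = 13/3

13/3


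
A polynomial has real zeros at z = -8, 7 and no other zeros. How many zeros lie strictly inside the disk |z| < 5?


Step 1: Check each root:
  z = -8: |-8| = 8 >= 5
  z = 7: |7| = 7 >= 5
Step 2: Count = 0

0


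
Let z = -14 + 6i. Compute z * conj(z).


Step 1: conj(z) = -14 - 6i
Step 2: z * conj(z) = (-14)^2 + 6^2
Step 3: = 196 + 36 = 232

232


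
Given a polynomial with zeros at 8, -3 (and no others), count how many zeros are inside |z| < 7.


Step 1: Check each root:
  z = 8: |8| = 8 >= 7
  z = -3: |-3| = 3 < 7
Step 2: Count = 1

1


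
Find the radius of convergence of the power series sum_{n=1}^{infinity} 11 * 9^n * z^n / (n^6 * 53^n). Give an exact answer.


Step 1: General term a_n = 11 * 9^n / (n^6 * 53^n)
Step 2: By the root test, |a_n|^(1/n) = 11^(1/n) * 9 / (n^(6/n) * 53) -> 9/53 as n -> infinity (since 11^(1/n) -> 1 and n^(6/n) -> 1)
Step 3: R = 1/lim|a_n|^(1/n) = 53/9

53/9


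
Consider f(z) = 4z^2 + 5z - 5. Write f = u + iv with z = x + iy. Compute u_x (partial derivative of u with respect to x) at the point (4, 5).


Step 1: f(z) = 4(x+iy)^2 + 5(x+iy) - 5
Step 2: u = 4(x^2 - y^2) + 5x - 5
Step 3: u_x = 8x + 5
Step 4: At (4, 5): u_x = 32 + 5 = 37

37


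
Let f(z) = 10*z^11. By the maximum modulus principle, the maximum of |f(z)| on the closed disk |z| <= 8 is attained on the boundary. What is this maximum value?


Step 1: On |z| = 8, |f(z)| = 10 * |z|^11 = 10 * 8^11
Step 2: By maximum modulus principle, maximum is on boundary.
Step 3: Maximum = 10 * 8589934592 = 85899345920

85899345920


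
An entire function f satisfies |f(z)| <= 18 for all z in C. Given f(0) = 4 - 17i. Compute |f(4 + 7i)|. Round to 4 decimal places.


Step 1: By Liouville's theorem, a bounded entire function is constant.
Step 2: f(z) = f(0) = 4 - 17i for all z.
Step 3: |f(w)| = |4 - 17i| = sqrt(16 + 289)
Step 4: = 17.4642

17.4642


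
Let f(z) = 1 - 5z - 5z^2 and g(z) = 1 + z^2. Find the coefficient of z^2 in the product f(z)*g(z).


Step 1: z^2 term in f*g comes from: (1)*(z^2) + (-5z)*(0) + (-5z^2)*(1)
Step 2: = 1 + 0 - 5
Step 3: = -4

-4


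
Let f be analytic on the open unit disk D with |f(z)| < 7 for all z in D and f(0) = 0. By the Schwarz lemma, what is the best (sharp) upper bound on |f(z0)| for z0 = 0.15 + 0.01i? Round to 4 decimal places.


Step 1: g = f/7 maps D -> D with g(0) = 0, so by the Schwarz lemma |g(z)| <= |z|, i.e. |f(z)| <= 7|z|; this is sharp (f(z) = 7z).
Step 2: |z0|^2 = 0.15^2 + 0.01^2 = 0.0226
Step 3: |z0| = sqrt(0.0226) = 0.150333
Step 4: Best bound = 7 * |z0| = 7 * 0.150333 = 1.0523

1.0523


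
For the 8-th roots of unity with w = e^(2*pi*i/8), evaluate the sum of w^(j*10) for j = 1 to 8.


Step 1: The sum sum_{j=1}^{n} w^(k*j) equals n if n | k, else 0.
Step 2: Here n = 8, k = 10
Step 3: Does n divide k? 8 | 10 -> False
Step 4: Sum = 0

0


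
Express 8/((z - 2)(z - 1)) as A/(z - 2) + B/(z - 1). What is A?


Step 1: Multiply both sides by (z - 2) and set z = 2
Step 2: A = 8 / (2 - 1)
Step 3: A = 8 / 1
Step 4: A = 8

8


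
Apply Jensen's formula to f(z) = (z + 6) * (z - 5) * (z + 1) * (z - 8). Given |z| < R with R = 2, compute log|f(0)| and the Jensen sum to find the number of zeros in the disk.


Jensen's formula: (1/2pi)*integral log|f(Re^it)|dt = log|f(0)| + sum_{|a_k|<R} log(R/|a_k|)
Step 1: f(0) = 6 * (-5) * 1 * (-8) = 240
Step 2: log|f(0)| = log|-6| + log|5| + log|-1| + log|8| = 5.4806
Step 3: Zeros inside |z| < 2: -1
Step 4: Jensen sum = log(2/1) = 0.6931
Step 5: n(R) = number of terms in the Jensen sum = count of zeros inside |z| < 2 = 1

1


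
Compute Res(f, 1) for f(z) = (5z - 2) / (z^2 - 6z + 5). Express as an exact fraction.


Step 1: Q(z) = z^2 - 6z + 5 = (z - 1)(z - 5)
Step 2: Q'(z) = 2z - 6
Step 3: Q'(1) = -4, P(1) = 3
Step 4: Res = P(1)/Q'(1) = 3/(-4) = -3/4

-3/4


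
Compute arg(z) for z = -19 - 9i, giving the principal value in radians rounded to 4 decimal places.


Step 1: z = -19 - 9i
Step 2: arg(z) = atan2(-9, -19)
Step 3: arg(z) = -2.6992

-2.6992


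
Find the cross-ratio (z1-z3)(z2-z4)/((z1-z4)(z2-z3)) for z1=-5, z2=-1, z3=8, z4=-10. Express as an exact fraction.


Step 1: (z1-z3)(z2-z4) = (-13) * 9 = -117
Step 2: (z1-z4)(z2-z3) = 5 * (-9) = -45
Step 3: Cross-ratio = 117/45 = 13/5

13/5


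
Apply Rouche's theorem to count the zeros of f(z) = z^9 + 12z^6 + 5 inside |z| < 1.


Step 1: On |z| = 1 the three terms have sizes |z^9| = 1^9 = 1, |12z^6| = 12*1^6 = 12, |5| = 5
Step 2: The dominant term is g(z) = 12z^6; let h(z) = z^9 + 5 so f = g + h
Step 3: On |z| = 1: |g| = 12 and |h| <= 1 + 5 = 6
Step 4: Since 12 > 6, |h| < |g| on |z| = 1, so by Rouche f has the same number of zeros as g inside |z| < 1
Step 5: g(z) = 12z^6 has 6 zeros (at the origin, multiplicity 6) inside |z| < 1. Answer = 6

6


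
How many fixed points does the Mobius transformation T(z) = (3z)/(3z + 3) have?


Step 1: Fixed points satisfy T(z) = z
Step 2: 3z^2 = 0
Step 3: Discriminant = 0^2 - 4*3*0 = 0
Step 4: Number of fixed points = 1

1


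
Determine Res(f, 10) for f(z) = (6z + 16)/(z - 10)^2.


Step 1: Pole of order 2 at z = 10
Step 2: Res = lim d/dz [(z - 10)^2 * f(z)] as z -> 10
Step 3: (z - 10)^2 * f(z) = 6z + 16
Step 4: d/dz[6z + 16] = 6

6


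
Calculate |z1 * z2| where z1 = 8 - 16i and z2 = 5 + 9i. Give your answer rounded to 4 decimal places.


Step 1: |z1| = sqrt(8^2 + (-16)^2) = sqrt(320)
Step 2: |z2| = sqrt(5^2 + 9^2) = sqrt(106)
Step 3: |z1*z2| = |z1|*|z2| = sqrt(320) * sqrt(106) = sqrt(320 * 106) = sqrt(33920)
Step 4: = 184.1738

184.1738


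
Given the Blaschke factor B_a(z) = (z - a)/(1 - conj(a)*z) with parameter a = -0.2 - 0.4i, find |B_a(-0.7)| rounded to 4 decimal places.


Step 1: Numerator z0 - a = -0.7 - (-0.2 - 0.4i) = -0.5 + 0.4i
Step 2: Denominator 1 - conj(a)*z0 = 1 - (-0.2 + 0.4i)*(-0.7) = 0.86 + 0.28i
Step 3: |z0 - a|^2 = (-0.5)^2 + 0.4^2 = 0.41; |1 - conj(a)*z0|^2 = 0.86^2 + 0.28^2 = 0.818
Step 4: |B_a(-0.7)| = sqrt(0.41 / 0.818) = sqrt(0.501222)
Step 5: = 0.708

0.708


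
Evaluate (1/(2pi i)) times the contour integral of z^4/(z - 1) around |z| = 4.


Step 1: f(z) = z^4, a = 1 is inside |z| = 4
Step 2: By Cauchy integral formula: (1/(2pi*i)) * integral = f(a)
Step 3: f(1) = 1^4 = 1

1


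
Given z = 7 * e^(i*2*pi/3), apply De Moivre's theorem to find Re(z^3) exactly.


Step 1: By De Moivre's theorem, z^3 = 7^3 * e^(i*3*2*pi/3) = 343 * (cos(2*pi) + i*sin(2*pi))
Step 2: |z|^3 = 7^3 = 343
Step 3: Reduce the angle mod 2*pi: 2*pi - 2*pi = 0
Step 4: cos(0) = 1
Step 5: Re(z^3) = 343 * 1 = 343

343


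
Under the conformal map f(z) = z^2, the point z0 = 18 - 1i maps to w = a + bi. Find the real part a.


Step 1: z0 = 18 - 1i
Step 2: z0^2 = 18^2 - (-1)^2 - 36i
Step 3: real part = 324 - 1 = 323

323


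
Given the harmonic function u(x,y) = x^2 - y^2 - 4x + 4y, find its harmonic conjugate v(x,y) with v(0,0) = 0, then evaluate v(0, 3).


Step 1: v_x = -u_y = 2y - 4
Step 2: v_y = u_x = 2x - 4
Step 3: v = 2xy - 4x - 4y + C
Step 4: v(0,0) = 0 => C = 0
Step 5: v(0, 3) = -12

-12


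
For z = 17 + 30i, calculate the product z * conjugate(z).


Step 1: conj(z) = 17 - 30i
Step 2: z * conj(z) = 17^2 + 30^2
Step 3: = 289 + 900 = 1189

1189


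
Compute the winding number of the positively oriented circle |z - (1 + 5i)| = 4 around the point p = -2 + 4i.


Step 1: Center c = (1, 5), radius = 4
Step 2: |p - c|^2 = (-3)^2 + (-1)^2 = 10
Step 3: r^2 = 16
Step 4: |p-c| < r so winding number = 1

1


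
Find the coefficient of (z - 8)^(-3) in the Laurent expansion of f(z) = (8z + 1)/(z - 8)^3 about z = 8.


Step 1: Write the numerator in powers of (z - 8): 8z + 1 = 8(z - 8) + (8*8 + 1) = 8(z - 8) + 65
Step 2: Divide by (z - 8)^3: f(z) = 65(z - 8)^(-3) + 8(z - 8)^(-2)
Step 3: This finite sum is the Laurent series of f about z = 8.
Step 4: Coefficient of (z - 8)^(-3) = 8*8 + 1 = 65

65


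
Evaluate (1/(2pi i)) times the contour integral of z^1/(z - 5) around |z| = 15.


Step 1: f(z) = z^1, a = 5 is inside |z| = 15
Step 2: By Cauchy integral formula: (1/(2pi*i)) * integral = f(a)
Step 3: f(5) = 5^1 = 5

5


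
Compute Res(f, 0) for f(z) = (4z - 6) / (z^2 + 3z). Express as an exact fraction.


Step 1: Q(z) = z^2 + 3z = (z)(z + 3)
Step 2: Q'(z) = 2z + 3
Step 3: Q'(0) = 3, P(0) = -6
Step 4: Res = P(0)/Q'(0) = -6/3 = -2

-2


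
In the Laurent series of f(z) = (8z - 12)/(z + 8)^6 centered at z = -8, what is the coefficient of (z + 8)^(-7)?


Step 1: Write the numerator in powers of (z + 8): 8z - 12 = 8(z + 8) + (8*(-8) - 12) = 8(z + 8) - 76
Step 2: Divide by (z + 8)^6: f(z) = -76(z + 8)^(-6) + 8(z + 8)^(-5)
Step 3: This finite sum is the Laurent series of f about z = -8.
Step 4: Only the powers -6 and -5 appear, so the coefficient of (z + 8)^(-7) = 0

0


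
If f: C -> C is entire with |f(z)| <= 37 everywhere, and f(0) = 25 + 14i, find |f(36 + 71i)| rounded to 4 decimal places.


Step 1: By Liouville's theorem, a bounded entire function is constant.
Step 2: f(z) = f(0) = 25 + 14i for all z.
Step 3: |f(w)| = |25 + 14i| = sqrt(625 + 196)
Step 4: = 28.6531

28.6531


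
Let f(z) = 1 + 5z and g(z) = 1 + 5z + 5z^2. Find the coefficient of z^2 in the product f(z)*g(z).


Step 1: z^2 term in f*g comes from: (1)*(5z^2) + (5z)*(5z) + (0)*(1)
Step 2: = 5 + 25 + 0
Step 3: = 30

30


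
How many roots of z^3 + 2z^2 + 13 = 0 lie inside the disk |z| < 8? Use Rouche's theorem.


Step 1: On |z| = 8 the three terms have sizes |z^3| = 8^3 = 512, |2z^2| = 2*8^2 = 128, |13| = 13
Step 2: The dominant term is g(z) = z^3; let h(z) = 2z^2 + 13 so f = g + h
Step 3: On |z| = 8: |g| = 512 and |h| <= 128 + 13 = 141
Step 4: Since 512 > 141, |h| < |g| on |z| = 8, so by Rouche f has the same number of zeros as g inside |z| < 8
Step 5: g(z) = z^3 has 3 zeros (all at the origin) inside |z| < 8. Answer = 3

3


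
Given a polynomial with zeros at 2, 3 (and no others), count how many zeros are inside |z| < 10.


Step 1: Check each root:
  z = 2: |2| = 2 < 10
  z = 3: |3| = 3 < 10
Step 2: Count = 2

2
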